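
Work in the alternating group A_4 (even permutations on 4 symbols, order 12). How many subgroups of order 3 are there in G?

4

|G| = 12 and 3 | 12, so subgroups of order 3 are possible by Lagrange.
The subgroups of order 3 are: {e, (1 2 3), (1 3 2)}; {e, (1 2 4), (1 4 2)}; {e, (1 3 4), (1 4 3)}; {e, (2 3 4), (2 4 3)}.
So G has 4 subgroups of order 3.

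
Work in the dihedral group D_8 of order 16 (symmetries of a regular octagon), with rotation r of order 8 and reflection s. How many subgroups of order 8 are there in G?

3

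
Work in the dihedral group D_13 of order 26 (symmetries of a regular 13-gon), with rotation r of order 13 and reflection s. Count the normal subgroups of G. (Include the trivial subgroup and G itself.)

3

G has 16 subgroups. Checking conjugation-invariance by order — order 1: 1/1 normal; order 2: 0/13 normal; order 13: 1/1 normal; order 26: 1/1 normal.
Total normal subgroups: 3.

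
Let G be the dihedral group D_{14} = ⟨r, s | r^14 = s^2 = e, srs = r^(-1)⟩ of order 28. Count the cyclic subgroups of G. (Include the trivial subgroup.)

18

Group the elements of G by the cyclic subgroup they generate; each cyclic subgroup of order d accounts for φ(d) elements.
Cyclic subgroups by order — order 1: 1; order 2: 15; order 7: 1; order 14: 1.
Total: 18.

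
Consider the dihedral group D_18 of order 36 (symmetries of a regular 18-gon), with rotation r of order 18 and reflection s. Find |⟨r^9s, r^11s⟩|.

18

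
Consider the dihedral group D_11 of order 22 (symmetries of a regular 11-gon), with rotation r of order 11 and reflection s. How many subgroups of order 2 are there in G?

|G| = 22 and 2 | 22, so subgroups of order 2 are possible by Lagrange.
The subgroups of order 2 are: {e, r^10s}; {e, r^2s}; {e, r^3s}; {e, r^4s}; … (11 in all).
So G has 11 subgroups of order 2.

11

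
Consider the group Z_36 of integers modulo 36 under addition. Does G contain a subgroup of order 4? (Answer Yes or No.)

4 | 36. A subgroup of order 4 is {0, 9, 18, 27}.

Yes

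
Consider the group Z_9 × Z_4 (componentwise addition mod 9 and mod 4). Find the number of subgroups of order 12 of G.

1

|G| = 36 and 12 | 36, so subgroups of order 12 are possible by Lagrange.
The subgroups of order 12 are: {(0,0), (0,1), (0,2), (0,3), (3,0), (3,1), (3,2), (3,3), (6,0), (6,1), (6,2), (6,3)}.
So G has 1 subgroup of order 12.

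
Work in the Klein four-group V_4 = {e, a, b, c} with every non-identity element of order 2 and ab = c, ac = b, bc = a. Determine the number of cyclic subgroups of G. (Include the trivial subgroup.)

Group the elements of G by the cyclic subgroup they generate; each cyclic subgroup of order d accounts for φ(d) elements.
Cyclic subgroups by order — order 1: 1; order 2: 3.
Total: 4.

4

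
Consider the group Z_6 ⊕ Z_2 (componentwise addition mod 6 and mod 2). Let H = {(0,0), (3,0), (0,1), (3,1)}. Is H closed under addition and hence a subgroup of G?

|H| = 4 divides |G| = 12, consistent with Lagrange.
H contains the identity, every element's inverse is in H, and H is closed under +: it is a subgroup.

Yes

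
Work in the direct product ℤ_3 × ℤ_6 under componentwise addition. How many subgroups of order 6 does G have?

|G| = 18 and 6 | 18, so subgroups of order 6 are possible by Lagrange.
The subgroups of order 6 are: {(0,0), (0,1), (0,2), (0,3), (0,4), (0,5)}; {(0,0), (0,3), (1,0), (1,3), (2,0), (2,3)}; {(0,0), (0,3), (1,1), (1,4), (2,2), (2,5)}; {(0,0), (0,3), (1,2), (1,5), (2,1), (2,4)}.
So G has 4 subgroups of order 6.

4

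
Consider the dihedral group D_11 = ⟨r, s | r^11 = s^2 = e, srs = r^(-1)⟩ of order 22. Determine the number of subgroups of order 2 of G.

11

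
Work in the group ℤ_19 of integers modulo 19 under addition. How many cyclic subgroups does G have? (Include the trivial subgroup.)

2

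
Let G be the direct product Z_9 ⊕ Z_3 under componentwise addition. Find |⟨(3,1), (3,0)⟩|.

|⟨(3,1)⟩| = 3 and |⟨(3,0)⟩| = 3, so |H| is a multiple of lcm(3, 3) = 3 and divides |G| = 27.
Closing under the operation: H = {(0,0), (0,1), (0,2), (3,0), (3,1), (3,2), (6,0), (6,1), (6,2)}, so |H| = 9.

9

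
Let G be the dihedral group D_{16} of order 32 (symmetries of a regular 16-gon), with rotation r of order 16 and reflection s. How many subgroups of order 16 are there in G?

|G| = 32 and 16 | 32, so subgroups of order 16 are possible by Lagrange.
The subgroups of order 16 are: {e, r, r^2, r^3, r^4, r^5, r^6, r^7, r^8, r^9, r^10, r^11, r^12, r^13, r^14, r^15}; {e, r^2, r^4, r^6, r^8, r^10, r^12, r^14, s, r^2s, r^4s, r^6s, r^8s, r^10s, r^12s, r^14s}; {e, r^2, r^4, r^6, r^8, r^10, r^12, r^14, rs, r^3s, r^5s, r^7s, r^9s, r^11s, r^13s, r^15s}.
So G has 3 subgroups of order 16.

3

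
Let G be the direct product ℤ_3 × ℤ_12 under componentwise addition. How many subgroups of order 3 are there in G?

4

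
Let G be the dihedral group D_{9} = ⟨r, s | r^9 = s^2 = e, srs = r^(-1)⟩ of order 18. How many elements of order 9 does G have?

The elements of order 9 are: r, r^2, r^4, r^5, r^7, r^8.
That's 6.

6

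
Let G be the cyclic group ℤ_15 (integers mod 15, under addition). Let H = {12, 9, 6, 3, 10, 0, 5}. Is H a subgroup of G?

|H| = 7 does not divide |G| = 15, so by Lagrange H is not a subgroup.

No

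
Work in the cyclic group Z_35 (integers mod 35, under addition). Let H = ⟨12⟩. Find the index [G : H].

1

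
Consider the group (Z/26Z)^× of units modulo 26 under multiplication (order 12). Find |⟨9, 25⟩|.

|⟨9⟩| = 3 and |⟨25⟩| = 2, so |H| is a multiple of lcm(3, 2) = 6 and divides |G| = 12.
Closing under the operation: H = {1, 3, 9, 17, 23, 25}, so |H| = 6.

6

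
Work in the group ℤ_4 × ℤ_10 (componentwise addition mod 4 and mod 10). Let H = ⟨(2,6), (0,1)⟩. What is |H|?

|⟨(2,6)⟩| = 10 and |⟨(0,1)⟩| = 10, so |H| is a multiple of lcm(10, 10) = 10 and divides |G| = 40.
Closing under the operation: H = {(0,0), (0,1), (0,2), (0,3), (0,4), (0,5), (0,6), (0,7), (0,8), (0,9), (2,0), (2,1), (2,2), (2,3), (2,4), (2,5), (2,6), (2,7), (2,8), (2,9)}, so |H| = 20.

20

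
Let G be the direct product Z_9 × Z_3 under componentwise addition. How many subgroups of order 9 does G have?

4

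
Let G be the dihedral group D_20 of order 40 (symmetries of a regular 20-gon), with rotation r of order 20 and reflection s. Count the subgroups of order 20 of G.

|G| = 40 and 20 | 40, so subgroups of order 20 are possible by Lagrange.
The subgroups of order 20 are: {e, r, r^2, r^3, r^4, r^5, r^6, r^7, r^8, r^9, r^10, r^11, r^12, r^13, r^14, r^15, r^16, r^17, r^18, r^19}; {e, r^2, r^4, r^6, r^8, r^10, r^12, r^14, r^16, r^18, s, r^2s, r^4s, r^6s, r^8s, r^10s, r^12s, r^14s, r^16s, r^18s}; {e, r^2, r^4, r^6, r^8, r^10, r^12, r^14, r^16, r^18, rs, r^3s, r^5s, r^7s, r^9s, r^11s, r^13s, r^15s, r^17s, r^19s}.
So G has 3 subgroups of order 20.

3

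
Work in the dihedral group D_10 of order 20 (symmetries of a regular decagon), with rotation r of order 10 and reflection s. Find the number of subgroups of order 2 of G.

11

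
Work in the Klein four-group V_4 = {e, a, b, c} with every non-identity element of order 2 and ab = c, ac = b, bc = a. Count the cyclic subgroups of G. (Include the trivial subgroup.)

Group the elements of G by the cyclic subgroup they generate; each cyclic subgroup of order d accounts for φ(d) elements.
Cyclic subgroups by order — order 1: 1; order 2: 3.
Total: 4.

4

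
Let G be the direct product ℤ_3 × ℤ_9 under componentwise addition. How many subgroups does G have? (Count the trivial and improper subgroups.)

|G| = 27, so by Lagrange every subgroup order divides 27. Divisors: 1, 3, 9, 27.
Subgroups by order — order 1: 1; order 3: 4; order 9: 4; order 27: 1.
Total: 1 + 4 + 4 + 1 = 10.

10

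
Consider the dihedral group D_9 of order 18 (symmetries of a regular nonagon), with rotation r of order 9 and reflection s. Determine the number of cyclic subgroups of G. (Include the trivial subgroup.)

Each element a generates a cyclic subgroup ⟨a⟩; distinct elements may generate the same one (a cyclic group of order d has φ(d) generators).
Cyclic subgroups by order — order 1: 1; order 2: 9; order 3: 1; order 9: 1.
Total: 12.

12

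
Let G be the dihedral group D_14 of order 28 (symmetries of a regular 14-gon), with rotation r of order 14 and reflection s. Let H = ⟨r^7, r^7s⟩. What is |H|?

4

|⟨r^7⟩| = 2 and |⟨r^7s⟩| = 2, so |H| is a multiple of lcm(2, 2) = 2 and divides |G| = 28.
Closing under the operation: H = {e, r^7, s, r^7s}, so |H| = 4.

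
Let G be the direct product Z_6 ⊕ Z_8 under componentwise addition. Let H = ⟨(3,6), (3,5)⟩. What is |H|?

16

|⟨(3,6)⟩| = 4 and |⟨(3,5)⟩| = 8, so |H| is a multiple of lcm(4, 8) = 8 and divides |G| = 48.
Closing under the operation: H = {(0,0), (0,1), (0,2), (0,3), (0,4), (0,5), (0,6), (0,7), (3,0), (3,1), (3,2), (3,3), (3,4), (3,5), (3,6), (3,7)}, so |H| = 16.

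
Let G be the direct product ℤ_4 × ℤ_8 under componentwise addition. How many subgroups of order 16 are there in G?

|G| = 32 and 16 | 32, so subgroups of order 16 are possible by Lagrange.
The subgroups of order 16 are: {(0,0), (0,1), (0,2), (0,3), (0,4), (0,5), (0,6), (0,7), (2,0), (2,1), (2,2), (2,3), (2,4), (2,5), (2,6), (2,7)}; {(0,0), (0,2), (0,4), (0,6), (1,0), (1,2), (1,4), (1,6), (2,0), (2,2), (2,4), (2,6), (3,0), (3,2), (3,4), (3,6)}; {(0,0), (0,2), (0,4), (0,6), (1,1), (1,3), (1,5), (1,7), (2,0), (2,2), (2,4), (2,6), (3,1), (3,3), (3,5), (3,7)}.
So G has 3 subgroups of order 16.

3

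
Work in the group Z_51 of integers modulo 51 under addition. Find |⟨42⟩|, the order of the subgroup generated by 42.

17

In Z_51, the order of an element a is n/gcd(a, n).
gcd(42, 51) = 3, so |⟨42⟩| = 51/3 = 17.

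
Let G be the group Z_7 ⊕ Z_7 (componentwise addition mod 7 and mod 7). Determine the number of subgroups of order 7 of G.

|G| = 49 and 7 | 49, so subgroups of order 7 are possible by Lagrange.
The subgroups of order 7 are: {(0,0), (0,1), (0,2), (0,3), (0,4), (0,5), (0,6)}; {(0,0), (1,0), (2,0), (3,0), (4,0), (5,0), (6,0)}; {(0,0), (1,1), (2,2), (3,3), (4,4), (5,5), (6,6)}; {(0,0), (1,2), (2,4), (3,6), (4,1), (5,3), (6,5)}; … (8 in all).
So G has 8 subgroups of order 7.

8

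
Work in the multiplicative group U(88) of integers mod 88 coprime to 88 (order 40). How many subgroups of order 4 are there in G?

|G| = 40 and 4 | 40, so subgroups of order 4 are possible by Lagrange.
The subgroups of order 4 are: {1, 21, 23, 43}; {1, 21, 45, 65}; {1, 21, 67, 87}; {1, 23, 45, 67}; … (7 in all).
So G has 7 subgroups of order 4.

7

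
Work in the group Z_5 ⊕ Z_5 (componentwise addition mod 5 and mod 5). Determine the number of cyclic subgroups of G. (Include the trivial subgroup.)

7

Group the elements of G by the cyclic subgroup they generate; each cyclic subgroup of order d accounts for φ(d) elements.
Cyclic subgroups by order — order 1: 1; order 5: 6.
Total: 7.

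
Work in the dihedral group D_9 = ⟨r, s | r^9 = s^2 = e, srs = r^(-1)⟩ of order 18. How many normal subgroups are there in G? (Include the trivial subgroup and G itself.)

G has 16 subgroups. Checking conjugation-invariance by order — order 1: 1/1 normal; order 2: 0/9 normal; order 3: 1/1 normal; order 6: 0/3 normal; order 9: 1/1 normal; order 18: 1/1 normal.
Total normal subgroups: 4.

4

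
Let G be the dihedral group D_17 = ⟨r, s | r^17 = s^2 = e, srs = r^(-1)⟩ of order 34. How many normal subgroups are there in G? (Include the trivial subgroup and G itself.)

3

G has 20 subgroups. Checking conjugation-invariance by order — order 1: 1/1 normal; order 2: 0/17 normal; order 17: 1/1 normal; order 34: 1/1 normal.
Total normal subgroups: 3.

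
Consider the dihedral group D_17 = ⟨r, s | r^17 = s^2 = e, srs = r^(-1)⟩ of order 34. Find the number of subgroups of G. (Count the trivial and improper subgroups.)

|G| = 34, so by Lagrange every subgroup order divides 34. Divisors: 1, 2, 17, 34.
Subgroups by order — order 1: 1; order 2: 17; order 17: 1; order 34: 1.
Total: 1 + 17 + 1 + 1 = 20.

20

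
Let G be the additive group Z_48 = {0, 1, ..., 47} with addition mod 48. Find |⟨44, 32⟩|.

|⟨44⟩| = 12 and |⟨32⟩| = 3, so |H| is a multiple of lcm(12, 3) = 12 and divides |G| = 48.
Closing under the operation: H = {0, 4, 8, 12, 16, 20, 24, 28, 32, 36, 40, 44}, so |H| = 12.

12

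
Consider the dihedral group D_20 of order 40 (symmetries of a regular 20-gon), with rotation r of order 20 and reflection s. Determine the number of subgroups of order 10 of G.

|G| = 40 and 10 | 40, so subgroups of order 10 are possible by Lagrange.
The subgroups of order 10 are: {e, r^2, r^4, r^6, r^8, r^10, r^12, r^14, r^16, r^18}; {e, r^4, r^8, r^12, r^16, r^2s, r^6s, r^10s, r^14s, r^18s}; {e, r^4, r^8, r^12, r^16, r^3s, r^7s, r^11s, r^15s, r^19s}; {e, r^4, r^8, r^12, r^16, s, r^4s, r^8s, r^12s, r^16s}; … (5 in all).
So G has 5 subgroups of order 10.

5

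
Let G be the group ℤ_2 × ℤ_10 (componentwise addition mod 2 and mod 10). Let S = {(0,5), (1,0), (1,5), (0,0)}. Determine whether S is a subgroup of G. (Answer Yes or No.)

Yes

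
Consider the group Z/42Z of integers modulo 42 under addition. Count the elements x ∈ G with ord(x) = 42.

In a cyclic group of order 42, the number of elements of order d (for d | 42) is φ(d).
φ(42) = 12.

12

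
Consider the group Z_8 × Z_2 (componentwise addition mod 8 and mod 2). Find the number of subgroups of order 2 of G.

3

|G| = 16 and 2 | 16, so subgroups of order 2 are possible by Lagrange.
The subgroups of order 2 are: {(0,0), (0,1)}; {(0,0), (4,0)}; {(0,0), (4,1)}.
So G has 3 subgroups of order 2.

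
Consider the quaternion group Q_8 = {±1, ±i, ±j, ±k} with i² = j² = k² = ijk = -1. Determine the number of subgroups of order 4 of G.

3

|G| = 8 and 4 | 8, so subgroups of order 4 are possible by Lagrange.
The subgroups of order 4 are: {1, -1, i, -i}; {1, -1, j, -j}; {1, -1, k, -k}.
So G has 3 subgroups of order 4.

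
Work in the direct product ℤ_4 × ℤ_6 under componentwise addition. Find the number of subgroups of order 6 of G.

3

|G| = 24 and 6 | 24, so subgroups of order 6 are possible by Lagrange.
The subgroups of order 6 are: {(0,0), (0,1), (0,2), (0,3), (0,4), (0,5)}; {(0,0), (0,2), (0,4), (2,0), (2,2), (2,4)}; {(0,0), (0,2), (0,4), (2,1), (2,3), (2,5)}.
So G has 3 subgroups of order 6.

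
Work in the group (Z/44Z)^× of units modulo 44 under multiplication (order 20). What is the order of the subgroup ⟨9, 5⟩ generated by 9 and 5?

|⟨9⟩| = 5 and |⟨5⟩| = 5, so |H| is a multiple of lcm(5, 5) = 5 and divides |G| = 20.
Closing under the operation: H = {1, 5, 9, 25, 37}, so |H| = 5.

5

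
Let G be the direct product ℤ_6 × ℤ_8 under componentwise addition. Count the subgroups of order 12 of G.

|G| = 48 and 12 | 48, so subgroups of order 12 are possible by Lagrange.
The subgroups of order 12 are: {(0,0), (0,2), (0,4), (0,6), (2,0), (2,2), (2,4), (2,6), (4,0), (4,2), (4,4), (4,6)}; {(0,0), (0,4), (1,0), (1,4), (2,0), (2,4), (3,0), (3,4), (4,0), (4,4), (5,0), (5,4)}; {(0,0), (0,4), (1,2), (1,6), (2,0), (2,4), (3,2), (3,6), (4,0), (4,4), (5,2), (5,6)}.
So G has 3 subgroups of order 12.

3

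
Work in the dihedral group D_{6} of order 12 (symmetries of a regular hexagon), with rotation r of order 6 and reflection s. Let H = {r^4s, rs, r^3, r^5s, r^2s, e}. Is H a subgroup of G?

No

Closure fails: r^2s · rs = r ∉ H. So H is not a subgroup.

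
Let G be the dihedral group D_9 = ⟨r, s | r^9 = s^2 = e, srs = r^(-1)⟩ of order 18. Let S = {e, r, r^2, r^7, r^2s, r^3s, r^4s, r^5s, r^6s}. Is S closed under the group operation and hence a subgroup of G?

No

r ∈ S but its inverse r^8 ∉ S, so S is not a subgroup.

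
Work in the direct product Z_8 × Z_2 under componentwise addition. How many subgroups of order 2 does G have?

|G| = 16 and 2 | 16, so subgroups of order 2 are possible by Lagrange.
The subgroups of order 2 are: {(0,0), (0,1)}; {(0,0), (4,0)}; {(0,0), (4,1)}.
So G has 3 subgroups of order 2.

3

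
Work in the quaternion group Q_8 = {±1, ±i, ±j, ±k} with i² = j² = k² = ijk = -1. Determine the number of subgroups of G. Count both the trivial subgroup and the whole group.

6

|G| = 8, so by Lagrange every subgroup order divides 8. Divisors: 1, 2, 4, 8.
Subgroups by order — order 1: 1; order 2: 1; order 4: 3; order 8: 1.
Total: 1 + 1 + 3 + 1 = 6.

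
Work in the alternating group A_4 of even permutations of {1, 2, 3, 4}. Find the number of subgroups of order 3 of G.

4

|G| = 12 and 3 | 12, so subgroups of order 3 are possible by Lagrange.
The subgroups of order 3 are: {e, (1 2 3), (1 3 2)}; {e, (1 2 4), (1 4 2)}; {e, (1 3 4), (1 4 3)}; {e, (2 3 4), (2 4 3)}.
So G has 4 subgroups of order 3.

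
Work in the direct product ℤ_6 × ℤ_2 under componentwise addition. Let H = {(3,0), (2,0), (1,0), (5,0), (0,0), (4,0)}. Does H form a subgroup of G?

|H| = 6 divides |G| = 12, consistent with Lagrange.
H contains the identity, every element's inverse is in H, and H is closed under +: it is a subgroup.
In fact H = ⟨(5,0)⟩.

Yes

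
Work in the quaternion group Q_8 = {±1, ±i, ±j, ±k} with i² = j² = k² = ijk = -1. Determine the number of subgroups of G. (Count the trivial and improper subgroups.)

6

|G| = 8, so by Lagrange every subgroup order divides 8. Divisors: 1, 2, 4, 8.
Subgroups by order — order 1: 1; order 2: 1; order 4: 3; order 8: 1.
Total: 1 + 1 + 3 + 1 = 6.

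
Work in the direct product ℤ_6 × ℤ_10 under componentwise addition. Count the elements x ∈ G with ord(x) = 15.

An element (a,b) has order lcm(ord(a), ord(b)); count pairs with lcm equal to 15.
Enumerating gives 8 such elements.

8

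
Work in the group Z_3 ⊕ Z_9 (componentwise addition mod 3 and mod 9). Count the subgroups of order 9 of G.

4

|G| = 27 and 9 | 27, so subgroups of order 9 are possible by Lagrange.
The subgroups of order 9 are: {(0,0), (0,1), (0,2), (0,3), (0,4), (0,5), (0,6), (0,7), (0,8)}; {(0,0), (0,3), (0,6), (1,0), (1,3), (1,6), (2,0), (2,3), (2,6)}; {(0,0), (0,3), (0,6), (1,1), (1,4), (1,7), (2,2), (2,5), (2,8)}; {(0,0), (0,3), (0,6), (1,2), (1,5), (1,8), (2,1), (2,4), (2,7)}.
So G has 4 subgroups of order 9.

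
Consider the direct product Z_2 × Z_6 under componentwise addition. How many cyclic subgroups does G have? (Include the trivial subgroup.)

Each element a generates a cyclic subgroup ⟨a⟩; distinct elements may generate the same one (a cyclic group of order d has φ(d) generators).
Cyclic subgroups by order — order 1: 1; order 2: 3; order 3: 1; order 6: 3.
Total: 8.

8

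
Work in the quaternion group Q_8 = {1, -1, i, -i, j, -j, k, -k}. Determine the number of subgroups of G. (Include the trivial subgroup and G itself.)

6

|G| = 8, so by Lagrange every subgroup order divides 8. Divisors: 1, 2, 4, 8.
Subgroups by order — order 1: 1; order 2: 1; order 4: 3; order 8: 1.
Total: 1 + 1 + 3 + 1 = 6.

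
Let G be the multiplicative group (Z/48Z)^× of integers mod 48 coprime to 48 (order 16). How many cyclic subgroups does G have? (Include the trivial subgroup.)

12

A cyclic subgroup of order d is generated by each of its φ(d) elements of order d, so the cyclic subgroups of order d number (#elements of order d)/φ(d).
Cyclic subgroups by order — order 1: 1; order 2: 7; order 4: 4.
Total: 12.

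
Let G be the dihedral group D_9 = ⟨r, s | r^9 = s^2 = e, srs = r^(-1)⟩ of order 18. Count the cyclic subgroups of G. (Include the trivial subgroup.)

12

Each element a generates a cyclic subgroup ⟨a⟩; distinct elements may generate the same one (a cyclic group of order d has φ(d) generators).
Cyclic subgroups by order — order 1: 1; order 2: 9; order 3: 1; order 9: 1.
Total: 12.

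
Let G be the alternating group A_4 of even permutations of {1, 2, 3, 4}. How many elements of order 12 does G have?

0

No element of G has order 12 (even though 12 | 12).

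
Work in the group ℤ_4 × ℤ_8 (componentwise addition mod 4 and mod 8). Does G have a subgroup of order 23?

23 does not divide |G| = 32, so by Lagrange no subgroup of order 23 exists.

No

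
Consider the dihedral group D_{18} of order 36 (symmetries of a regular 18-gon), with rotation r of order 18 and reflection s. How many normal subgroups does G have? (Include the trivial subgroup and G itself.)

G has 45 subgroups. Checking conjugation-invariance by order — order 1: 1/1 normal; order 2: 1/19 normal; order 3: 1/1 normal; order 4: 0/9 normal; order 6: 1/7 normal; order 9: 1/1 normal; order 12: 0/3 normal; order 18: 3/3 normal; order 36: 1/1 normal.
Total normal subgroups: 9.

9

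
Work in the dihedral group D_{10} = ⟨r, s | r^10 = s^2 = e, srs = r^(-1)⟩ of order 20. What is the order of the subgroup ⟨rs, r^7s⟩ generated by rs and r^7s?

10

|⟨rs⟩| = 2 and |⟨r^7s⟩| = 2, so |H| is a multiple of lcm(2, 2) = 2 and divides |G| = 20.
Closing under the operation: H = {e, r^2, r^4, r^6, r^8, rs, r^3s, r^5s, r^7s, r^9s}, so |H| = 10.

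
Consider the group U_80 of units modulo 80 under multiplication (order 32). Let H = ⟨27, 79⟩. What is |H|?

|⟨27⟩| = 4 and |⟨79⟩| = 2, so |H| is a multiple of lcm(4, 2) = 4 and divides |G| = 32.
Closing under the operation: H = {1, 3, 9, 27, 53, 71, 77, 79}, so |H| = 8.

8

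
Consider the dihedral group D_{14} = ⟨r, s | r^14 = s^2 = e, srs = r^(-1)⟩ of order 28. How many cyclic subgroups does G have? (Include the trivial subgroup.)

A cyclic subgroup of order d is generated by each of its φ(d) elements of order d, so the cyclic subgroups of order d number (#elements of order d)/φ(d).
Cyclic subgroups by order — order 1: 1; order 2: 15; order 7: 1; order 14: 1.
Total: 18.

18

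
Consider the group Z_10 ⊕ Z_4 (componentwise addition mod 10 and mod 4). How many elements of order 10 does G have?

An element (a,b) has order lcm(ord(a), ord(b)); count pairs with lcm equal to 10.
Enumerating gives 12 such elements.

12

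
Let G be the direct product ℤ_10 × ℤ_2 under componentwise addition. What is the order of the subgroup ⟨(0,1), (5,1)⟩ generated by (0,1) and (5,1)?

4

|⟨(0,1)⟩| = 2 and |⟨(5,1)⟩| = 2, so |H| is a multiple of lcm(2, 2) = 2 and divides |G| = 20.
Closing under the operation: H = {(0,0), (0,1), (5,0), (5,1)}, so |H| = 4.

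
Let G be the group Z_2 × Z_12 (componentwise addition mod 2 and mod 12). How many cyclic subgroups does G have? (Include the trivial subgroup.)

12

A cyclic subgroup of order d is generated by each of its φ(d) elements of order d, so the cyclic subgroups of order d number (#elements of order d)/φ(d).
Cyclic subgroups by order — order 1: 1; order 2: 3; order 3: 1; order 4: 2; order 6: 3; order 12: 2.
Total: 12.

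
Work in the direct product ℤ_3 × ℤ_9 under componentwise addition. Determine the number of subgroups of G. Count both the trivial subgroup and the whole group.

|G| = 27, so by Lagrange every subgroup order divides 27. Divisors: 1, 3, 9, 27.
Subgroups by order — order 1: 1; order 3: 4; order 9: 4; order 27: 1.
Total: 1 + 4 + 4 + 1 = 10.

10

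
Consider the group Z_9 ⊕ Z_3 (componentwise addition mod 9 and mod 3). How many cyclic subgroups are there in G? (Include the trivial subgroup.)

8

Group the elements of G by the cyclic subgroup they generate; each cyclic subgroup of order d accounts for φ(d) elements.
Cyclic subgroups by order — order 1: 1; order 3: 4; order 9: 3.
Total: 8.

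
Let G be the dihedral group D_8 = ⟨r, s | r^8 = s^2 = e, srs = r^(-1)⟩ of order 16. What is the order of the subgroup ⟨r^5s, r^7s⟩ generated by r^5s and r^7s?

|⟨r^5s⟩| = 2 and |⟨r^7s⟩| = 2, so |H| is a multiple of lcm(2, 2) = 2 and divides |G| = 16.
Closing under the operation: H = {e, r^2, r^4, r^6, rs, r^3s, r^5s, r^7s}, so |H| = 8.

8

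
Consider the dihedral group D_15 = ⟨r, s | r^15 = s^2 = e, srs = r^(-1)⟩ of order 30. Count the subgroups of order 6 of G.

|G| = 30 and 6 | 30, so subgroups of order 6 are possible by Lagrange.
The subgroups of order 6 are: {e, r^5, r^10, s, r^5s, r^10s}; {e, r^5, r^10, rs, r^6s, r^11s}; {e, r^5, r^10, r^2s, r^7s, r^12s}; {e, r^5, r^10, r^3s, r^8s, r^13s}; … (5 in all).
So G has 5 subgroups of order 6.

5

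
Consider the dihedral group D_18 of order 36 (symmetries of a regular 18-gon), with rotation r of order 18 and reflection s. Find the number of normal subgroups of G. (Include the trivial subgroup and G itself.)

G has 45 subgroups. Checking conjugation-invariance by order — order 1: 1/1 normal; order 2: 1/19 normal; order 3: 1/1 normal; order 4: 0/9 normal; order 6: 1/7 normal; order 9: 1/1 normal; order 12: 0/3 normal; order 18: 3/3 normal; order 36: 1/1 normal.
Total normal subgroups: 9.

9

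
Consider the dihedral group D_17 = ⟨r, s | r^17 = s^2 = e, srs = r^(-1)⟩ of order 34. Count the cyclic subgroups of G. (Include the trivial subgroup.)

Each element a generates a cyclic subgroup ⟨a⟩; distinct elements may generate the same one (a cyclic group of order d has φ(d) generators).
Cyclic subgroups by order — order 1: 1; order 2: 17; order 17: 1.
Total: 19.

19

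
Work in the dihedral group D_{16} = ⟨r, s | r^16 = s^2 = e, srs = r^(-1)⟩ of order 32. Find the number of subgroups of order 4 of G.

|G| = 32 and 4 | 32, so subgroups of order 4 are possible by Lagrange.
The subgroups of order 4 are: {e, r^8, r^2s, r^10s}; {e, r^8, r^3s, r^11s}; {e, r^4, r^8, r^12}; {e, r^8, r^4s, r^12s}; … (9 in all).
So G has 9 subgroups of order 4.

9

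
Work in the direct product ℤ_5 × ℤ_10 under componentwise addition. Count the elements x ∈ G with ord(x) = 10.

24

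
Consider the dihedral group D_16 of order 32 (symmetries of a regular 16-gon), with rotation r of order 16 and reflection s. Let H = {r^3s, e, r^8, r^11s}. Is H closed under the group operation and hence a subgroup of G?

|H| = 4 divides |G| = 32, consistent with Lagrange.
H contains the identity, every element's inverse is in H, and H is closed under ·: it is a subgroup.

Yes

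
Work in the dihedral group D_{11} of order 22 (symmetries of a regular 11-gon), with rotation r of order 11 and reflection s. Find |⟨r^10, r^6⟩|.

|⟨r^10⟩| = 11 and |⟨r^6⟩| = 11, so |H| is a multiple of lcm(11, 11) = 11 and divides |G| = 22.
Closing under the operation: H = {e, r, r^2, r^3, r^4, r^5, r^6, r^7, r^8, r^9, r^10}, so |H| = 11.

11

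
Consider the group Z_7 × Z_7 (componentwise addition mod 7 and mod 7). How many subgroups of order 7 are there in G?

|G| = 49 and 7 | 49, so subgroups of order 7 are possible by Lagrange.
The subgroups of order 7 are: {(0,0), (0,1), (0,2), (0,3), (0,4), (0,5), (0,6)}; {(0,0), (1,0), (2,0), (3,0), (4,0), (5,0), (6,0)}; {(0,0), (1,1), (2,2), (3,3), (4,4), (5,5), (6,6)}; {(0,0), (1,2), (2,4), (3,6), (4,1), (5,3), (6,5)}; … (8 in all).
So G has 8 subgroups of order 7.

8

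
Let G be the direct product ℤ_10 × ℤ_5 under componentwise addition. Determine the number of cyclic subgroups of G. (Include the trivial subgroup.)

14

Group the elements of G by the cyclic subgroup they generate; each cyclic subgroup of order d accounts for φ(d) elements.
Cyclic subgroups by order — order 1: 1; order 2: 1; order 5: 6; order 10: 6.
Total: 14.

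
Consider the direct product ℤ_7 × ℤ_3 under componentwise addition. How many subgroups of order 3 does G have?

|G| = 21 and 3 | 21, so subgroups of order 3 are possible by Lagrange.
The subgroups of order 3 are: {(0,0), (0,1), (0,2)}.
So G has 1 subgroup of order 3.

1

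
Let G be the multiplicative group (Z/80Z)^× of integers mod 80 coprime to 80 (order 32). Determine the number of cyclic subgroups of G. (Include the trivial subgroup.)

20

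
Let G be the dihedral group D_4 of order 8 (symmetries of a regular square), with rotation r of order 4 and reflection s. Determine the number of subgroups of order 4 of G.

3

|G| = 8 and 4 | 8, so subgroups of order 4 are possible by Lagrange.
The subgroups of order 4 are: {e, r, r^2, r^3}; {e, r^2, s, r^2s}; {e, r^2, rs, r^3s}.
So G has 3 subgroups of order 4.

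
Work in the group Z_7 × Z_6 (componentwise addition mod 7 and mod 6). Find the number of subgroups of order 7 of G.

1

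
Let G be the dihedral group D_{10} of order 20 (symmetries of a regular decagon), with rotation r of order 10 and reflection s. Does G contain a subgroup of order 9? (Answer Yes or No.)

No

9 does not divide |G| = 20, so by Lagrange no subgroup of order 9 exists.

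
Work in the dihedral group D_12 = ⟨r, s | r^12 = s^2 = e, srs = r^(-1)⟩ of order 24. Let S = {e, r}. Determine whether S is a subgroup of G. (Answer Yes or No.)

No

r ∈ S but its inverse r^11 ∉ S, so S is not a subgroup.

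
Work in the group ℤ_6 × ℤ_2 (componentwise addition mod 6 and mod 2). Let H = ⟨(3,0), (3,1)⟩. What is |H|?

|⟨(3,0)⟩| = 2 and |⟨(3,1)⟩| = 2, so |H| is a multiple of lcm(2, 2) = 2 and divides |G| = 12.
Closing under the operation: H = {(0,0), (0,1), (3,0), (3,1)}, so |H| = 4.

4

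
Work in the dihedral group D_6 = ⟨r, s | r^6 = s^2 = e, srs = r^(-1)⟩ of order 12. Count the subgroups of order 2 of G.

7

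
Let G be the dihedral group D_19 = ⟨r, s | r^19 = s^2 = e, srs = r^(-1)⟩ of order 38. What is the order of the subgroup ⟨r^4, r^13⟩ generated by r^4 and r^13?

19

|⟨r^4⟩| = 19 and |⟨r^13⟩| = 19, so |H| is a multiple of lcm(19, 19) = 19 and divides |G| = 38.
Closing under the operation: H = {e, r, r^2, r^3, r^4, r^5, r^6, r^7, r^8, r^9, r^10, r^11, r^12, r^13, r^14, r^15, r^16, r^17, r^18}, so |H| = 19.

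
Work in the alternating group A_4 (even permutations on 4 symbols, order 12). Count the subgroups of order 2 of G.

3

|G| = 12 and 2 | 12, so subgroups of order 2 are possible by Lagrange.
The subgroups of order 2 are: {e, (1 2)(3 4)}; {e, (1 3)(2 4)}; {e, (1 4)(2 3)}.
So G has 3 subgroups of order 2.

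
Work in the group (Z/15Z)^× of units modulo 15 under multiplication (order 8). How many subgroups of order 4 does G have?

|G| = 8 and 4 | 8, so subgroups of order 4 are possible by Lagrange.
The subgroups of order 4 are: {1, 4, 11, 14}; {1, 4, 7, 13}; {1, 2, 4, 8}.
So G has 3 subgroups of order 4.

3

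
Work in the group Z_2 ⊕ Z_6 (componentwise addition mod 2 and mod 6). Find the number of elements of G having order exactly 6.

An element (a,b) has order lcm(ord(a), ord(b)); count pairs with lcm equal to 6.
Enumerating gives 6 such elements.

6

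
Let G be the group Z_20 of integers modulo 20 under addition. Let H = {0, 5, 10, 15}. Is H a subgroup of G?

Yes

|H| = 4 divides |G| = 20, consistent with Lagrange.
H contains the identity, every element's inverse is in H, and H is closed under +: it is a subgroup.
In fact H = ⟨5⟩.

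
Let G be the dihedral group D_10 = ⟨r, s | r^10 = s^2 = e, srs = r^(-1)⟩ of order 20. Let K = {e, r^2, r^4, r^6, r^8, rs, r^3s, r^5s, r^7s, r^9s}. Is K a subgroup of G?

Yes

|K| = 10 divides |G| = 20, consistent with Lagrange.
K contains the identity, every element's inverse is in K, and K is closed under ·: it is a subgroup.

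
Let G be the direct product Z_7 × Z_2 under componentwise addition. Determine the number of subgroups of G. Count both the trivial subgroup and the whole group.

4

|G| = 14, so by Lagrange every subgroup order divides 14. Divisors: 1, 2, 7, 14.
Subgroups by order — order 1: 1; order 2: 1; order 7: 1; order 14: 1.
Total: 1 + 1 + 1 + 1 = 4.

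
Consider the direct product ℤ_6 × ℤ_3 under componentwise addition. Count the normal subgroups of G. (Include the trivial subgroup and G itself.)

12

G is abelian, so every subgroup is normal.
G has 12 subgroups in total, hence 12 normal subgroups.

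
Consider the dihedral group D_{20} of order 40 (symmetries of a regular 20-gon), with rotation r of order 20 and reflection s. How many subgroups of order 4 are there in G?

11

|G| = 40 and 4 | 40, so subgroups of order 4 are possible by Lagrange.
The subgroups of order 4 are: {e, r^10, s, r^10s}; {e, r^10, rs, r^11s}; {e, r^10, r^2s, r^12s}; {e, r^10, r^3s, r^13s}; … (11 in all).
So G has 11 subgroups of order 4.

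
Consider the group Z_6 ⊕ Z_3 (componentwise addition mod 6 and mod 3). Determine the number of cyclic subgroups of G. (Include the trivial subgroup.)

Each element a generates a cyclic subgroup ⟨a⟩; distinct elements may generate the same one (a cyclic group of order d has φ(d) generators).
Cyclic subgroups by order — order 1: 1; order 2: 1; order 3: 4; order 6: 4.
Total: 10.

10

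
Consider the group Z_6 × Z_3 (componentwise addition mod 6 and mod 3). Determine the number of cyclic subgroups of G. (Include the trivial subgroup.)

10

A cyclic subgroup of order d is generated by each of its φ(d) elements of order d, so the cyclic subgroups of order d number (#elements of order d)/φ(d).
Cyclic subgroups by order — order 1: 1; order 2: 1; order 3: 4; order 6: 4.
Total: 10.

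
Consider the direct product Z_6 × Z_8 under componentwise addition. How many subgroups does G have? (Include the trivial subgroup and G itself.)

22

|G| = 48, so by Lagrange every subgroup order divides 48. Divisors: 1, 2, 3, 4, 6, 8, 12, 16, 24, 48.
Subgroups by order — order 1: 1; order 2: 3; order 3: 1; order 4: 3; order 6: 3; order 8: 3; order 12: 3; order 16: 1; order 24: 3; order 48: 1.
Total: 1 + 3 + 1 + 3 + 3 + 3 + 3 + 1 + 3 + 1 = 22.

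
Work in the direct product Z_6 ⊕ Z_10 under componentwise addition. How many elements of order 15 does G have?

An element (a,b) has order lcm(ord(a), ord(b)); count pairs with lcm equal to 15.
Enumerating gives 8 such elements.

8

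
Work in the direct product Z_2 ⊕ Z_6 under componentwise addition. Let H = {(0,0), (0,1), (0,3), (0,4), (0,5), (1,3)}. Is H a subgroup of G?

(0,4) ∈ H but its inverse (0,2) ∉ H, so H is not a subgroup.

No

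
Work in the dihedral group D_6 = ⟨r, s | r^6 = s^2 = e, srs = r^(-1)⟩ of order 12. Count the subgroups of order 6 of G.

3

|G| = 12 and 6 | 12, so subgroups of order 6 are possible by Lagrange.
The subgroups of order 6 are: {e, r, r^2, r^3, r^4, r^5}; {e, r^2, r^4, s, r^2s, r^4s}; {e, r^2, r^4, rs, r^3s, r^5s}.
So G has 3 subgroups of order 6.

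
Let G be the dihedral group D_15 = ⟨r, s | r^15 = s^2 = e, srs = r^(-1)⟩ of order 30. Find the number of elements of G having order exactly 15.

8

The elements of order 15 are: r, r^2, r^4, r^7, r^8, r^11, r^13, r^14.
That's 8.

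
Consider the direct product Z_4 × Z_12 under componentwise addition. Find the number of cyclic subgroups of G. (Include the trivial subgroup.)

20

Each element a generates a cyclic subgroup ⟨a⟩; distinct elements may generate the same one (a cyclic group of order d has φ(d) generators).
Cyclic subgroups by order — order 1: 1; order 2: 3; order 3: 1; order 4: 6; order 6: 3; order 12: 6.
Total: 20.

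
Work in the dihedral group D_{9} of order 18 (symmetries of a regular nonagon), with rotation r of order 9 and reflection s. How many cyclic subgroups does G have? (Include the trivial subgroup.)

12

Group the elements of G by the cyclic subgroup they generate; each cyclic subgroup of order d accounts for φ(d) elements.
Cyclic subgroups by order — order 1: 1; order 2: 9; order 3: 1; order 9: 1.
Total: 12.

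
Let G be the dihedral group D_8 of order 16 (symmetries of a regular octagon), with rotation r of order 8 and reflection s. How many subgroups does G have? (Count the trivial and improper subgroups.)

19

|G| = 16, so by Lagrange every subgroup order divides 16. Divisors: 1, 2, 4, 8, 16.
Subgroups by order — order 1: 1; order 2: 9; order 4: 5; order 8: 3; order 16: 1.
Total: 1 + 9 + 5 + 3 + 1 = 19.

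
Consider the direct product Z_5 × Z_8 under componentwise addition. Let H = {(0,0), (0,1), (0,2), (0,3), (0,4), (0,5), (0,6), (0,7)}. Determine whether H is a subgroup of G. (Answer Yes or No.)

|H| = 8 divides |G| = 40, consistent with Lagrange.
H contains the identity, every element's inverse is in H, and H is closed under +: it is a subgroup.
In fact H = ⟨(0,1)⟩.

Yes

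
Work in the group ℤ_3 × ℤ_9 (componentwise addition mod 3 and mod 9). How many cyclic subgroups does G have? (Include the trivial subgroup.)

Group the elements of G by the cyclic subgroup they generate; each cyclic subgroup of order d accounts for φ(d) elements.
Cyclic subgroups by order — order 1: 1; order 3: 4; order 9: 3.
Total: 8.

8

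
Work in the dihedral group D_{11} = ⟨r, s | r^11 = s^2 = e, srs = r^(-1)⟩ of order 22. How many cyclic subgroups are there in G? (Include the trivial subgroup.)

13

A cyclic subgroup of order d is generated by each of its φ(d) elements of order d, so the cyclic subgroups of order d number (#elements of order d)/φ(d).
Cyclic subgroups by order — order 1: 1; order 2: 11; order 11: 1.
Total: 13.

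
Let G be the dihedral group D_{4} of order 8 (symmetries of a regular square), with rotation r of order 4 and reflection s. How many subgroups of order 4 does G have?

3

|G| = 8 and 4 | 8, so subgroups of order 4 are possible by Lagrange.
The subgroups of order 4 are: {e, r, r^2, r^3}; {e, r^2, s, r^2s}; {e, r^2, rs, r^3s}.
So G has 3 subgroups of order 4.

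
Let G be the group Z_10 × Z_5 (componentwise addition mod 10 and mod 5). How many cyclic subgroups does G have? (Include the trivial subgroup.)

Each element a generates a cyclic subgroup ⟨a⟩; distinct elements may generate the same one (a cyclic group of order d has φ(d) generators).
Cyclic subgroups by order — order 1: 1; order 2: 1; order 5: 6; order 10: 6.
Total: 14.

14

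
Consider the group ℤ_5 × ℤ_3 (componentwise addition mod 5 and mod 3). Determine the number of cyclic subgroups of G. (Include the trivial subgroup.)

A cyclic subgroup of order d is generated by each of its φ(d) elements of order d, so the cyclic subgroups of order d number (#elements of order d)/φ(d).
Cyclic subgroups by order — order 1: 1; order 3: 1; order 5: 1; order 15: 1.
Total: 4.

4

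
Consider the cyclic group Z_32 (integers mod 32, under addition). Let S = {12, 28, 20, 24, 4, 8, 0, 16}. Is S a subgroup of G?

Yes

|S| = 8 divides |G| = 32, consistent with Lagrange.
S contains the identity, every element's inverse is in S, and S is closed under +: it is a subgroup.
In fact S = ⟨4⟩.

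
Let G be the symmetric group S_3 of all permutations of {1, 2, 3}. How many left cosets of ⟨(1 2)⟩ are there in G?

|⟨(1 2)⟩| = 2 and |G| = 6.
By Lagrange, [G : H] = |G|/|H| = 6/2 = 3.

3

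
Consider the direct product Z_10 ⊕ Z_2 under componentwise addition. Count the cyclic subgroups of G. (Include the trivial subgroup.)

8

A cyclic subgroup of order d is generated by each of its φ(d) elements of order d, so the cyclic subgroups of order d number (#elements of order d)/φ(d).
Cyclic subgroups by order — order 1: 1; order 2: 3; order 5: 1; order 10: 3.
Total: 8.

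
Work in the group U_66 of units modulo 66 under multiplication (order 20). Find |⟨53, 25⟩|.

10

|⟨53⟩| = 10 and |⟨25⟩| = 5, so |H| is a multiple of lcm(10, 5) = 10 and divides |G| = 20.
Closing under the operation: H = {1, 5, 23, 25, 31, 37, 47, 49, 53, 59}, so |H| = 10.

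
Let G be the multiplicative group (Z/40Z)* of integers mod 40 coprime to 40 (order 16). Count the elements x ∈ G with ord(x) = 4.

8

The elements of order 4 are: 3, 7, 13, 17, 23, 27, 33, 37.
That's 8.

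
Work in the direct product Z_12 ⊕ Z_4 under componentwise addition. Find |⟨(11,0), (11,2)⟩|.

|⟨(11,0)⟩| = 12 and |⟨(11,2)⟩| = 12, so |H| is a multiple of lcm(12, 12) = 12 and divides |G| = 48.
Closing under the operation: H = {(0,0), (0,2), (1,0), (1,2), (2,0), (2,2), (3,0), (3,2), (4,0), (4,2), (5,0), (5,2), (6,0), (6,2), (7,0), (7,2), (8,0), (8,2), (9,0), (9,2), (10,0), (10,2), (11,0), (11,2)}, so |H| = 24.

24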